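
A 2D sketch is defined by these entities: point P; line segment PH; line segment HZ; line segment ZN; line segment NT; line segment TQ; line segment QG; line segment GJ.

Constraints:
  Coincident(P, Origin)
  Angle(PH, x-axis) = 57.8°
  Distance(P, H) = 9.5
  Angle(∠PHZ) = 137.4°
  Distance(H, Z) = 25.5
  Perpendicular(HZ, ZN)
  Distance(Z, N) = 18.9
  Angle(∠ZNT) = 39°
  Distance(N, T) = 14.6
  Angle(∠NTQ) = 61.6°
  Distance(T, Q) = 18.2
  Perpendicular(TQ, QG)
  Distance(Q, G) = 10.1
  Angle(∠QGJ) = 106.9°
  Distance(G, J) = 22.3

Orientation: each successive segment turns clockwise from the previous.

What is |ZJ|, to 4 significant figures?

26.11

The perpendicularity gives QG at right angles to TQ, so QG runs at -64.20°; with |QG| = 10.1, G = (43.57, 3.854). ∠QGJ = 106.9° gives GJ at -137.3° from the x-axis; with |GJ| = 22.3, J = (27.18, -11.27). Then |ZJ| = |J − Z| = 26.11.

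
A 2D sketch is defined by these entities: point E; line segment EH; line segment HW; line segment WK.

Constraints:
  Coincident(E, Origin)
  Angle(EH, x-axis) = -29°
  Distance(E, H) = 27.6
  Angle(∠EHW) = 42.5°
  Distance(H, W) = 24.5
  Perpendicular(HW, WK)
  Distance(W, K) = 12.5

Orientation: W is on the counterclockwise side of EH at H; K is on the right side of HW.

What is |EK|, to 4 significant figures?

31.42

E is at the origin; EH runs at -29.0° with length 27.6, so H = 27.6·(cos -29.0°, sin -29.0°) = (24.14, -13.38). ∠EHW = 42.5°, so HW runs at -29.0° + (180° − 42.5°) = 108.5° from the x-axis; with |HW| = 24.5, W = H + 24.5·(cos 108.5°, sin 108.5°) = (16.37, 9.853). The perpendicularity gives WK at right angles to HW; with |WK| = 12.5 on the right of HW, K = W + 12.5·(0.9483, 0.3173) = (28.22, 13.82). Then |EK| = |K − E| = 31.42.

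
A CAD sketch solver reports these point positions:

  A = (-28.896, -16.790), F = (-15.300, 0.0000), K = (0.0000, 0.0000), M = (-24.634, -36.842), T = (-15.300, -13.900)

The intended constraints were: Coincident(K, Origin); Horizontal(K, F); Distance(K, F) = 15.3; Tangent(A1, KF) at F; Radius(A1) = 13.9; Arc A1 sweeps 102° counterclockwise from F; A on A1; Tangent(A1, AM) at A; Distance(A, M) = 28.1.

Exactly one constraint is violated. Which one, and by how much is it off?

Distance(A, M) = 28.1 — off by 7.60.

K = (0.00, 0.00) ✓; K.y = 0.00, F.y = 0.00 ✓; |KF| = 15.30 ✓; ∠(TF, FK) = 90.00° ✓; |TF| = 13.90 ✓; bearing(T→A) − bearing(T→F) = 102.0° ✓; |TA| = 13.90 ✓; ∠(TA, AM) = 90.00° ✓; |AM| = 20.50 ✗.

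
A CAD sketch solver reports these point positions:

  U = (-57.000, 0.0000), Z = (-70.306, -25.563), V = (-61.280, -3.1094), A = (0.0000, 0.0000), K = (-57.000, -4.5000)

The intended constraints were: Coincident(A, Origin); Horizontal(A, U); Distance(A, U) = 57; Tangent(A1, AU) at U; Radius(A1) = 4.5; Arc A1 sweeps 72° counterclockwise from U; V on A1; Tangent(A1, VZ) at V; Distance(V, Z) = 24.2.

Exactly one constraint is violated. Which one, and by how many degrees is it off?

Tangent(A1, VZ) at V — off by 3.90°.

A = (0.00, 0.00) ✓; A.y = 0.00, U.y = 0.00 ✓; |AU| = 57.00 ✓; ∠(KU, UA) = 90.00° ✓; |KU| = 4.500 ✓; bearing(K→V) − bearing(K→U) = 72.00° ✓; |KV| = 4.500 ✓; ∠(KV, VZ) = 93.90° ✗; |VZ| = 24.20 ✓.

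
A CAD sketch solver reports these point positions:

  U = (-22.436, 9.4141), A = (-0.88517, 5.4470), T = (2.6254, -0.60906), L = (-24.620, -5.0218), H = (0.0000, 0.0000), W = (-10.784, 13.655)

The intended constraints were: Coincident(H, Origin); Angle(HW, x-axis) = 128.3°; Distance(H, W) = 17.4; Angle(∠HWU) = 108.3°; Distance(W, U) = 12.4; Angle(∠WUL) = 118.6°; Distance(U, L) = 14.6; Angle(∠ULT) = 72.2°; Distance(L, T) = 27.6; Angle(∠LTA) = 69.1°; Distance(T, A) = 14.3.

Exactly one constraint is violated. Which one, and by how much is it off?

Distance(T, A) = 14.3 — off by 7.30.

H = (0.00, 0.00) ✓; HW at 128.3° ✓; |HW| = 17.40 ✓; ∠HWU = 108.3° ✓; |WU| = 12.40 ✓; ∠WUL = 118.6° ✓; |UL| = 14.60 ✓; ∠ULT = 72.20° ✓; |LT| = 27.60 ✓; ∠LTA = 69.10° ✓; |TA| = 7.000 ✗.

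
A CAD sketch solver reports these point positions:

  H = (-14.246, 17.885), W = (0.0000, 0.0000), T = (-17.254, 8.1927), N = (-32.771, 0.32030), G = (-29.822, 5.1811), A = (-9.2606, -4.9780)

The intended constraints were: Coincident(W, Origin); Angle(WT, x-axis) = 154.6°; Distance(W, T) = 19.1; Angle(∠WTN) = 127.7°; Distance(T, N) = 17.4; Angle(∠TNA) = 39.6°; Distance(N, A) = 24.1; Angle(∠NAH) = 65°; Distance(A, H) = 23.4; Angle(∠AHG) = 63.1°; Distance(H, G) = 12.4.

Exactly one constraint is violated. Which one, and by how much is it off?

Distance(H, G) = 12.4 — off by 7.70.

W = (0.00, 0.00) ✓; WT at 154.6° ✓; |WT| = 19.10 ✓; ∠WTN = 127.7° ✓; |TN| = 17.40 ✓; ∠TNA = 39.60° ✓; |NA| = 24.10 ✓; ∠NAH = 65.00° ✓; |AH| = 23.40 ✓; ∠AHG = 63.10° ✓; |HG| = 20.10 ✗.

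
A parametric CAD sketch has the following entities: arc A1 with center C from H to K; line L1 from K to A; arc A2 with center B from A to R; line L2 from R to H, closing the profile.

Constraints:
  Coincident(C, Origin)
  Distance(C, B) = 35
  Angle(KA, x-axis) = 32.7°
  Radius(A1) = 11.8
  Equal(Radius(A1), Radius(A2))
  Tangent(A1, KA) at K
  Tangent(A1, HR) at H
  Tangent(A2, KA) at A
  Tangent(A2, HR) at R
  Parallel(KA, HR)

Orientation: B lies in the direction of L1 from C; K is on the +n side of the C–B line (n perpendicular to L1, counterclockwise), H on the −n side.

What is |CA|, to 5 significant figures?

36.936

The slot axis is L1's direction at 32.7°, so u = (cos 32.7°, sin 32.7°) = (0.84151, 0.54024) and n = (−sin 32.7°, cos 32.7°) = (-0.54024, 0.84151). C is at the origin and B lies 35.0 along u from C, so B = 35.0·u = (29.453, 18.908). Tangency of A1 to both parallel lines with radius 11.8 puts K and H at C ± 11.8·n: K = (-6.3748, 9.9298), H = (6.3748, -9.9298). Equal radii place A and R the same way about B: A = B + 11.8·n = (23.078, 28.838), R = B − 11.8·n = (35.828, 8.9786). Then |CA| = |A − C| = 36.936.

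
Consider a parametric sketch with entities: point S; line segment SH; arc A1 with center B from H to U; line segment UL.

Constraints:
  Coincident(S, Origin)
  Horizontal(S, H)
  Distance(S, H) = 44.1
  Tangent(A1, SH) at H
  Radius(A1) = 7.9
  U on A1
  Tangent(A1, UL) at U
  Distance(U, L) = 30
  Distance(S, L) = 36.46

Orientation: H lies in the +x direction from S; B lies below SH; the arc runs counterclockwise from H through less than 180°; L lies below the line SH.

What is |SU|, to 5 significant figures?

37.558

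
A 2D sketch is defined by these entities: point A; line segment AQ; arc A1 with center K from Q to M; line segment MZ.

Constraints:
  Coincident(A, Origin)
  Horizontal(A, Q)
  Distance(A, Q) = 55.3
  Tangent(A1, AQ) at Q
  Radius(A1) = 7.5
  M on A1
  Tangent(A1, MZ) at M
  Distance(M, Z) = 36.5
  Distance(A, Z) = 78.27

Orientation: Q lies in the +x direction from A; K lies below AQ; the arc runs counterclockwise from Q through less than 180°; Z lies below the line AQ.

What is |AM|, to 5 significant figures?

49.814

Checks: |KM| = 7.500 ✓; ∠(KM, MZ) = 90.00° ✓; |MZ| = 36.50 ✓; |AZ| = 78.27 ✓.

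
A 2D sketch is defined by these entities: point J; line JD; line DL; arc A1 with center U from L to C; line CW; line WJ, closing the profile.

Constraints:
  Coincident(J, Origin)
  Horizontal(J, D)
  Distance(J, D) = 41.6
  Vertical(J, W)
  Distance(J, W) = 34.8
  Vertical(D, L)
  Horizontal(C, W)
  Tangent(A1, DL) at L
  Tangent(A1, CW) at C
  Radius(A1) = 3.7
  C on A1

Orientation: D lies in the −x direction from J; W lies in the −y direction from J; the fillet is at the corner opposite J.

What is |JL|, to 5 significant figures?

51.940

J is at the origin; J and D share the same y with |JD| = 41.6 and D on the −x side, so D = (-41.600, 0.0000). JW is vertical with |JW| = 34.8 and W on the −y side, so W = (0.0000, -34.800). The virtual corner opposite J is at (-41.600, -34.800). Since A1 is tangent to DL there, UL ⟂ DL and since A1 is tangent to CW there, UC ⟂ CW, with radius 3.7, so the center U sits 3.7 in from both sides at U = (-37.900, -31.100). That places the tangent points at L = (-41.600, -31.100) on DL and C = (-37.900, -34.800) on CW. Then |JL| = |L − J| = 51.940.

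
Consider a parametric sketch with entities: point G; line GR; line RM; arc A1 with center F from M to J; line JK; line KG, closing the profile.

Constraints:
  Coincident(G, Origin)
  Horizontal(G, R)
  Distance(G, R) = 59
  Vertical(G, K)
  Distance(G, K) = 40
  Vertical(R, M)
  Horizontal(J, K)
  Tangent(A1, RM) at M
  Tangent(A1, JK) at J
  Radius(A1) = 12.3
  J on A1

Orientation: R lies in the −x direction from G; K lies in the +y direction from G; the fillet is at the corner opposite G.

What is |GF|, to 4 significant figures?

54.30

GK is vertical with |GK| = 40.0 and K on the +y side, so K = (0.000, 40.00). The virtual corner opposite G is at (-59.00, 40.00). Tangency of A1 to RM means the radius FM is perpendicular to RM and the tangent condition forces FJ to be normal to JK, with radius 12.3, so the center F sits 12.3 in from both sides at F = (-46.70, 27.70). Then |GF| = |F − G| = 54.30.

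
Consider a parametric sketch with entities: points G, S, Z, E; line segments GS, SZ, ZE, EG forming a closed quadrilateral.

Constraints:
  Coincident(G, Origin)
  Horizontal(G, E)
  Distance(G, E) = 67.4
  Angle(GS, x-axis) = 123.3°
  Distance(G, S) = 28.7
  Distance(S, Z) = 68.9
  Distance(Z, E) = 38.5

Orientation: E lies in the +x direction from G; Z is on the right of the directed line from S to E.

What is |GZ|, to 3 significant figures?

41.8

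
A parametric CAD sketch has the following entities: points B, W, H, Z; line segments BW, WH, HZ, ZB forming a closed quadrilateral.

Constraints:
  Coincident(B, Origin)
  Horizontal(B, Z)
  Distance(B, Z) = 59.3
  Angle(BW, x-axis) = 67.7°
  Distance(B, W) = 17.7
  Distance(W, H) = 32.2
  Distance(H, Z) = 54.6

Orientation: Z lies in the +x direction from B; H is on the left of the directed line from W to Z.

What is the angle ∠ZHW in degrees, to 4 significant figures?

73.74°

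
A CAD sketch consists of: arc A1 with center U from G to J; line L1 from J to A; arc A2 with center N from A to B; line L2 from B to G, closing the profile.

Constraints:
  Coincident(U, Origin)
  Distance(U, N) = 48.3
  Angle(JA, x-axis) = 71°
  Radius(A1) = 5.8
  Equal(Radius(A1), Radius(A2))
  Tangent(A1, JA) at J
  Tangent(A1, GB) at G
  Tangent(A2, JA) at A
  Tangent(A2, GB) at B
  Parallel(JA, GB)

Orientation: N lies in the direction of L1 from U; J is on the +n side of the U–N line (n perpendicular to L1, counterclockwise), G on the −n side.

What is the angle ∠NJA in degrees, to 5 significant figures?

6.8475°

The slot axis is L1's direction at 71.0°, so u = (cos 71.0°, sin 71.0°) = (0.32557, 0.94552) and n = (−sin 71.0°, cos 71.0°) = (-0.94552, 0.32557). U is at the origin and N lies 48.3 along u from U, so N = 48.3·u = (15.725, 45.669). Tangency of A1 to both parallel lines with radius 5.8 puts J and G at U ± 5.8·n: J = (-5.4840, 1.8883), G = (5.4840, -1.8883). Equal radii place A and B the same way about N: A = N + 5.8·n = (10.241, 47.557), B = N − 5.8·n = (21.209, 43.780). Then cos ∠NJA = JN·JA / (|JN||JA|), giving 6.8475°.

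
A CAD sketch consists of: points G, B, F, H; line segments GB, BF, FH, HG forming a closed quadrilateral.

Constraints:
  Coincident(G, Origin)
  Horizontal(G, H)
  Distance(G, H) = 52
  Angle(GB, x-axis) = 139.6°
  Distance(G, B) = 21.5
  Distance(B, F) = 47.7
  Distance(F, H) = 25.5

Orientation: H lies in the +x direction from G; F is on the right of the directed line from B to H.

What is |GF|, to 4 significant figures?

27.71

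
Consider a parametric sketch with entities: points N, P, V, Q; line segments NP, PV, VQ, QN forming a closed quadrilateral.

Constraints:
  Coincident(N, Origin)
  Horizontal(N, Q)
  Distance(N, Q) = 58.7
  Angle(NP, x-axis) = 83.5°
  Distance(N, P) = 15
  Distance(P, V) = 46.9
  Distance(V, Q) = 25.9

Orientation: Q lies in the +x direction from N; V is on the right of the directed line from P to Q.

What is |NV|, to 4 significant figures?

40.63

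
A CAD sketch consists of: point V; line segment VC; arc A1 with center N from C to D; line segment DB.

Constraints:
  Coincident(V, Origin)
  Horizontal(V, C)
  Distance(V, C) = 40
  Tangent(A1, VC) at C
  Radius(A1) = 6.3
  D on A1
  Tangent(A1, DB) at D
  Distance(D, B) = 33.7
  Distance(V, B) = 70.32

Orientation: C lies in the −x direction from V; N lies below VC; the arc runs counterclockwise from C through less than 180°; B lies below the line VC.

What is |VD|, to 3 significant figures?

45.5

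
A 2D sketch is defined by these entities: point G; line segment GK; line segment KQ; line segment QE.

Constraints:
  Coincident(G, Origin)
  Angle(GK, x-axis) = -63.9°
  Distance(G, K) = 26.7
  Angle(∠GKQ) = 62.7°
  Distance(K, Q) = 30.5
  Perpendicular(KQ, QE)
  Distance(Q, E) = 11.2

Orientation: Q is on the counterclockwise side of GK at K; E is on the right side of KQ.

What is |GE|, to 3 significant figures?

39.4

G is at the origin; GK runs at -63.9° with length 26.7, so K = 26.7·(cos -63.9°, sin -63.9°) = (11.7, -24.0). ∠GKQ = 62.7°, so KQ runs at -63.9° + (180° − 62.7°) = 53.4° from the x-axis; with |KQ| = 30.5, Q = K + 30.5·(cos 53.4°, sin 53.4°) = (29.9, 0.509). KQ is perpendicular to QE; with |QE| = 11.2 on the right of KQ, E = Q + 11.2·(0.803, -0.596) = (38.9, -6.17). Then |GE| = |E − G| = 39.4.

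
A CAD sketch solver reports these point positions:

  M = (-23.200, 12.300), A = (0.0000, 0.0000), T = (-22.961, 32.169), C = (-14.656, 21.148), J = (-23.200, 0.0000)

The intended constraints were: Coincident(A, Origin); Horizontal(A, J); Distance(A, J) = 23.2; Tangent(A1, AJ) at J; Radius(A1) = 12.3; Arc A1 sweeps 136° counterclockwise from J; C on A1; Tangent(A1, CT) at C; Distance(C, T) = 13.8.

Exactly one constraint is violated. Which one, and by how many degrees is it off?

Tangent(A1, CT) at C — off by 9.00°.

A = (0.00, 0.00) ✓; A.y = 0.00, J.y = 0.00 ✓; |AJ| = 23.20 ✓; ∠(MJ, JA) = 90.00° ✓; |MJ| = 12.30 ✓; bearing(M→C) − bearing(M→J) = 136.0° ✓; |MC| = 12.30 ✓; ∠(MC, CT) = 99.00° ✗; |CT| = 13.80 ✓.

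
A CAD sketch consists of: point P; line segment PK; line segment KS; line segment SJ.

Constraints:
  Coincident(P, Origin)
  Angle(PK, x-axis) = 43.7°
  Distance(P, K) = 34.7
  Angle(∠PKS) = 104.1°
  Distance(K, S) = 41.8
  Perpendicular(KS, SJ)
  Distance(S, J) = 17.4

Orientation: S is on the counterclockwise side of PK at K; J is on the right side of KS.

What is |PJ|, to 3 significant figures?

71.6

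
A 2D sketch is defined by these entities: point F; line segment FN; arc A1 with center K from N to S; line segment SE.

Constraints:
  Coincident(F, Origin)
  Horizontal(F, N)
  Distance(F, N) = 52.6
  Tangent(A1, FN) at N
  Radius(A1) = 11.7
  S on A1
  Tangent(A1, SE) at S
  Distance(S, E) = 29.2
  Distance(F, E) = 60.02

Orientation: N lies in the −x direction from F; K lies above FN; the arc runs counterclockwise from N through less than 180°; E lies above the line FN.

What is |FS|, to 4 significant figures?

42.83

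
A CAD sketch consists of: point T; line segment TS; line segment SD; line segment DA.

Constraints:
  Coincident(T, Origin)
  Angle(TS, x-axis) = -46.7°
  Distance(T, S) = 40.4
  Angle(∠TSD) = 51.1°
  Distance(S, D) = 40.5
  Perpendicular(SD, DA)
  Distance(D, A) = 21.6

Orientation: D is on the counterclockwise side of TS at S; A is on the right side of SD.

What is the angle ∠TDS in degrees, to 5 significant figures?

64.302°

T is at the origin; TS runs at -46.7° with length 40.4, so S = 40.4·(cos -46.7°, sin -46.7°) = (27.707, -29.402). ∠TSD = 51.1°, so SD runs at -46.7° + (180° − 51.1°) = 82.200° from the x-axis; with |SD| = 40.5, D = S + 40.5·(cos 82.200°, sin 82.200°) = (33.204, 10.723). Then cos ∠TDS = DT·DS / (|DT||DS|), giving 64.302°.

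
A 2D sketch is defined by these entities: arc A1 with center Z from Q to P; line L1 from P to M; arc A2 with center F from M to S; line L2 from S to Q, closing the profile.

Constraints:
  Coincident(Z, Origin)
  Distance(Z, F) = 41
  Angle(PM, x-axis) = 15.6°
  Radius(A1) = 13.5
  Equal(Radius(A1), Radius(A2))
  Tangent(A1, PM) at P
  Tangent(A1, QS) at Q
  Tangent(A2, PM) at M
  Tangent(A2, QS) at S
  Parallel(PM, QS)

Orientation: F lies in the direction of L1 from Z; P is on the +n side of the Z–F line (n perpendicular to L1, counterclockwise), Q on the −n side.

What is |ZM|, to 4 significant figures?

43.17

The slot axis is L1's direction at 15.6°, so u = (cos 15.6°, sin 15.6°) = (0.9632, 0.2689) and n = (−sin 15.6°, cos 15.6°) = (-0.2689, 0.9632). Z is at the origin and F lies 41.0 along u from Z, so F = 41.0·u = (39.49, 11.03). Tangency of A1 to both parallel lines with radius 13.5 puts P and Q at Z ± 13.5·n: P = (-3.630, 13.00), Q = (3.630, -13.00). Equal radii place M and S the same way about F: M = F + 13.5·n = (35.86, 24.03), S = F − 13.5·n = (43.12, -1.977). Then |ZM| = |M − Z| = 43.17.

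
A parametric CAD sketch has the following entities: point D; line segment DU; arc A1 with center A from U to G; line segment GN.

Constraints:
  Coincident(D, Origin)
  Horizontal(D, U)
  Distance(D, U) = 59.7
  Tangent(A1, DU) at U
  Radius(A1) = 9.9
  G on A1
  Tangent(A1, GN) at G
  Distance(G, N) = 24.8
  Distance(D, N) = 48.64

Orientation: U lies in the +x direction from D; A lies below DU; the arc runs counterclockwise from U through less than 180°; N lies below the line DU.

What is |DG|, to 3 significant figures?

51.1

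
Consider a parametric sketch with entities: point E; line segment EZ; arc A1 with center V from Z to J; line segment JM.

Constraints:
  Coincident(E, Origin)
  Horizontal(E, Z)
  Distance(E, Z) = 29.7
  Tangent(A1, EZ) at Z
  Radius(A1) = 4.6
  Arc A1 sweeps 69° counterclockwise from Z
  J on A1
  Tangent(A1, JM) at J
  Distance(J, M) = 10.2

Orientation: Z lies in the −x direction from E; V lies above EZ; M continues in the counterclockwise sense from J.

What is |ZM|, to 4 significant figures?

14.79

On A1, Z sits at bearing -90° from V; a 69° counterclockwise sweep puts J at bearing -21°, so J = V + 4.6·(cos -21°, sin -21°) = (-25.41, 2.952). A1 meets JM tangentially, so VJ is at right angles to JM, so JM runs along (−sin -21°, cos -21°); with |JM| = 10.2, M = (-21.75, 12.47). Then |ZM| = |M − Z| = 14.79.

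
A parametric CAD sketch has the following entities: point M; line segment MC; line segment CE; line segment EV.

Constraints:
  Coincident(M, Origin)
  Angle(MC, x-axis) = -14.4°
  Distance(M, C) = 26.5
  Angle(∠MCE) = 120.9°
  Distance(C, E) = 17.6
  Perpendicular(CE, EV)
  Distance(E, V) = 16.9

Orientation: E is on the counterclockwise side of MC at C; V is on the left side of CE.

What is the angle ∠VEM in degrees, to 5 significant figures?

53.923°

∠MCE = 120.9°, so CE runs at -14.4° + (180° − 120.9°) = 44.700° from the x-axis; with |CE| = 17.6, E = C + 17.6·(cos 44.700°, sin 44.700°) = (38.178, 5.7895). CE ⟂ EV; with |EV| = 16.9 on the left of CE, V = E + 16.9·(-0.70339, 0.71080) = (26.290, 17.802). Then cos ∠VEM = EV·EM / (|EV||EM|), giving 53.923°.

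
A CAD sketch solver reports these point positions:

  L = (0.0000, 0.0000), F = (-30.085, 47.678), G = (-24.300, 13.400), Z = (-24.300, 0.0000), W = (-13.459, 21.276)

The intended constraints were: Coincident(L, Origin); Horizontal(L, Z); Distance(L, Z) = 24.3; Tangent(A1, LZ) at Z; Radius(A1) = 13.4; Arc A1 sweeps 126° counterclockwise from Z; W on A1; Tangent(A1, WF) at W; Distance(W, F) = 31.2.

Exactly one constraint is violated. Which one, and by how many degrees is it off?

Tangent(A1, WF) at W — off by 3.80°.

L = (0.00, 0.00) ✓; L.y = 0.00, Z.y = 0.00 ✓; |LZ| = 24.30 ✓; ∠(GZ, ZL) = 90.00° ✓; |GZ| = 13.40 ✓; bearing(G→W) − bearing(G→Z) = 126.0° ✓; |GW| = 13.40 ✓; ∠(GW, WF) = 93.80° ✗; |WF| = 31.20 ✓.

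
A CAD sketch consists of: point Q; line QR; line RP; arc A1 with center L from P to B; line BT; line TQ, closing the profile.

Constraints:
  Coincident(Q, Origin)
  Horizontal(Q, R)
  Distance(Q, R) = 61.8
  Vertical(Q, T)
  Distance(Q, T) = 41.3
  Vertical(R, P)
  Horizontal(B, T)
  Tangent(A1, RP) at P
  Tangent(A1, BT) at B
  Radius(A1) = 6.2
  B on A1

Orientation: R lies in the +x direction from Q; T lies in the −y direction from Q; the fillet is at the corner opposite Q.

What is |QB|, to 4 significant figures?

69.26

Q is at the origin; Q and R share the same y with |QR| = 61.8 and R on the +x side, so R = (61.80, 0.000). Q and T share the same x with |QT| = 41.3 and T on the −y side, so T = (0.000, -41.30). The virtual corner opposite Q is at (61.80, -41.30). Since A1 is tangent to RP there, LP ⟂ RP and tangency of A1 to BT means the radius LB is perpendicular to BT, with radius 6.2, so the center L sits 6.2 in from both sides at L = (55.60, -35.10). That places the tangent points at P = (61.80, -35.10) on RP and B = (55.60, -41.30) on BT. Then |QB| = |B − Q| = 69.26.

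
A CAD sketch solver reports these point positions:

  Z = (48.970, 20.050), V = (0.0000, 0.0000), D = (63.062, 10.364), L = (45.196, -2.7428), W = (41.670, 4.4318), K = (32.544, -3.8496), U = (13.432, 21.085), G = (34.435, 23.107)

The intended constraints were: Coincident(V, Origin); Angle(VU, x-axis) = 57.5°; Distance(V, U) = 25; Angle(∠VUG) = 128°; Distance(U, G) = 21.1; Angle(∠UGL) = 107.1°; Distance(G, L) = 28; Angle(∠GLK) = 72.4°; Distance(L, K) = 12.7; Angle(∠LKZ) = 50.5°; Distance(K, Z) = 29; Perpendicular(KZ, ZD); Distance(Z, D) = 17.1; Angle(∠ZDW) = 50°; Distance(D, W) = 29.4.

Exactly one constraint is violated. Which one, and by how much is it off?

Distance(D, W) = 29.4 — off by 7.20.

V = (0.00, 0.00) ✓; VU at 57.50° ✓; |VU| = 25.00 ✓; ∠VUG = 128.0° ✓; |UG| = 21.10 ✓; ∠UGL = 107.1° ✓; |GL| = 28.00 ✓; ∠GLK = 72.40° ✓; |LK| = 12.70 ✓; ∠LKZ = 50.50° ✓; |KZ| = 29.00 ✓; ∠(KZ, ZD) = 90.00° ✓; |ZD| = 17.10 ✓; ∠ZDW = 50.00° ✓; |DW| = 22.20 ✗.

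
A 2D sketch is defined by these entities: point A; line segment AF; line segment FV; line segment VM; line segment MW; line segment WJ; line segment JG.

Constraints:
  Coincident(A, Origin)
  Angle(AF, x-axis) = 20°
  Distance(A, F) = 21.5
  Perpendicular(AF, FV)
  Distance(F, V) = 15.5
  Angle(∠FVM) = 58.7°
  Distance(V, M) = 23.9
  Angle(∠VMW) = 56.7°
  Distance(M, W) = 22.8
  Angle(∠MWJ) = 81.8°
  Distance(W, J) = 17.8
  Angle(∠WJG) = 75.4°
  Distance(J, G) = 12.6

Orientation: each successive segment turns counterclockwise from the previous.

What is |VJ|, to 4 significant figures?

7.519

∠VMW = 56.7° gives MW at -5.400° from the x-axis; with |MW| = 22.8, W = (22.66, 1.121). ∠MWJ = 81.8° gives WJ at 92.80° from the x-axis; with |WJ| = 17.8, J = (21.79, 18.90). Then |VJ| = |J − V| = 7.519.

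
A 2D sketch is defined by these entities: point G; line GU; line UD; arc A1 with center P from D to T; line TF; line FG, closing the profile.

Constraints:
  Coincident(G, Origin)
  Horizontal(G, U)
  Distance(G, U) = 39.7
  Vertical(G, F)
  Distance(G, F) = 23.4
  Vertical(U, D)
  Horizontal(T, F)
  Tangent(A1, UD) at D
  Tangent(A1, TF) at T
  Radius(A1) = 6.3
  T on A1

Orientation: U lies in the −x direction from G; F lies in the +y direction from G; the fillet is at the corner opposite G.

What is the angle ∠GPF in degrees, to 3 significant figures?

37.8°

G is at the origin; GU is horizontal with |GU| = 39.7 and U on the −x side, so U = (-39.7, 0.00). GF is vertical with |GF| = 23.4 and F on the +y side, so F = (0.00, 23.4). The virtual corner opposite G is at (-39.7, 23.4). A1 meets UD tangentially, so PD is at right angles to UD and A1 meets TF tangentially, so PT is at right angles to TF, with radius 6.3, so the center P sits 6.3 in from both sides at P = (-33.4, 17.1). Then cos ∠GPF = PG·PF / (|PG||PF|), giving 37.8°.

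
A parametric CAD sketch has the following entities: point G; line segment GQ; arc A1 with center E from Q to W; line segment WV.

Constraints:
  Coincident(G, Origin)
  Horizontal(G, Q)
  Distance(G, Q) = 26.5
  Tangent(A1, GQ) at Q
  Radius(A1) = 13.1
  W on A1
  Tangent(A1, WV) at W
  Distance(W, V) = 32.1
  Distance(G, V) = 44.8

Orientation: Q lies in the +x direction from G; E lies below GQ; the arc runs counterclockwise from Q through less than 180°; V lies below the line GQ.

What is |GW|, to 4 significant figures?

17.86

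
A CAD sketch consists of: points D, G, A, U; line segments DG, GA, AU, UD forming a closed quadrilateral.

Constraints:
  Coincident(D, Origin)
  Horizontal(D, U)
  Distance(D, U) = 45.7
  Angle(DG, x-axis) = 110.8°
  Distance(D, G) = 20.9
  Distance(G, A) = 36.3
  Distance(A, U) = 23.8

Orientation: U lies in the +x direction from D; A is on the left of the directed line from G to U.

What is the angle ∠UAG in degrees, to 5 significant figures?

139.79°

Checks: DG at 110.8° ✓; |GA| = 36.30 ✓; |AU| = 23.80 ✓.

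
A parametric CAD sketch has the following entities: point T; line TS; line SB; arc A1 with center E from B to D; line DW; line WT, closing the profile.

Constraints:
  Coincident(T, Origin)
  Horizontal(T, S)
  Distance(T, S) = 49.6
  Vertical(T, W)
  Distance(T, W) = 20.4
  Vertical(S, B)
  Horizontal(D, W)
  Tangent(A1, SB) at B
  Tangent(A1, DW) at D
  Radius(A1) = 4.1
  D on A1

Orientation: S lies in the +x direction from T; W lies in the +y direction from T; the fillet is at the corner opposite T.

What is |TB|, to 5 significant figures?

52.210

T is at the origin; TS is horizontal with |TS| = 49.6 and S on the +x side, so S = (49.600, 0.0000). T and W share the same x with |TW| = 20.4 and W on the +y side, so W = (0.0000, 20.400). The virtual corner opposite T is at (49.600, 20.400). The tangent condition forces EB to be normal to SB and since A1 is tangent to DW there, ED ⟂ DW, with radius 4.1, so the center E sits 4.1 in from both sides at E = (45.500, 16.300). That places the tangent points at B = (49.600, 16.300) on SB and D = (45.500, 20.400) on DW. Then |TB| = |B − T| = 52.210.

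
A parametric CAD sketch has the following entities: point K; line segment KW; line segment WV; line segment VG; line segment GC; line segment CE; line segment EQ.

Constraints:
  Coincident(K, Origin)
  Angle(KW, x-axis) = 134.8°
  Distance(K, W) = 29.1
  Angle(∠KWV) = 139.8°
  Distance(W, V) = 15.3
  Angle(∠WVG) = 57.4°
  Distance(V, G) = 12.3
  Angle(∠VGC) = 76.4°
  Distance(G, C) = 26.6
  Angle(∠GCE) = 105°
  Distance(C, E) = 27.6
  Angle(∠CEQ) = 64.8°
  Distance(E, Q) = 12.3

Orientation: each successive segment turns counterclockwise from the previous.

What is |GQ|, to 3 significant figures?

32.7

K is at the origin; KW runs at 134.8° with length 29.1, so W = (-20.5, 20.6). ∠KWV = 139.8° gives WV at 175° from the x-axis; with |WV| = 15.3, V = (-35.7, 22.0). ∠WVG = 57.4° gives VG at -62.4° from the x-axis; with |VG| = 12.3, G = (-30.0, 11.1). ∠VGC = 76.4° gives GC at 41.2° from the x-axis; with |GC| = 26.6, C = (-10.0, 28.6). ∠GCE = 105.0° gives CE at 116° from the x-axis; with |CE| = 27.6, E = (-22.2, 53.4). ∠CEQ = 64.8° gives EQ at -129° from the x-axis; with |EQ| = 12.3, Q = (-29.9, 43.8). Then |GQ| = |Q − G| = 32.7.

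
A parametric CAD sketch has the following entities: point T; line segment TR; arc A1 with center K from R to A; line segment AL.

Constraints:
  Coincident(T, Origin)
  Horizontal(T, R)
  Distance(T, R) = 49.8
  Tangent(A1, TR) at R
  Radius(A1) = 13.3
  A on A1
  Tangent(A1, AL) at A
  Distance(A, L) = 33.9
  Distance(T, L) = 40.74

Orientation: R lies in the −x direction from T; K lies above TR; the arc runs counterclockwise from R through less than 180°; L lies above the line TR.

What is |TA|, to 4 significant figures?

39.00

Checks: ∠(KR, RT) = 90.00° ✓; |KR| = 13.30 ✓; |KA| = 13.30 ✓; ∠(KA, AL) = 90.00° ✓; |AL| = 33.90 ✓; |TL| = 40.74 ✓.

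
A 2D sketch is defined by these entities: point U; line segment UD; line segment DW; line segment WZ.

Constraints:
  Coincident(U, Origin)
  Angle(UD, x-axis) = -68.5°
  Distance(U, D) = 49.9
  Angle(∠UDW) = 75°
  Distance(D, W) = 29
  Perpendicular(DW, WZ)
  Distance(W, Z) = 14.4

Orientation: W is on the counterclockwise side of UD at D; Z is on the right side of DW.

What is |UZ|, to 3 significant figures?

64.6

U is at the origin; UD runs at -68.5° with length 49.9, so D = 49.9·(cos -68.5°, sin -68.5°) = (18.3, -46.4). ∠UDW = 75.0°, so DW runs at -68.5° + (180° − 75.0°) = 36.5° from the x-axis; with |DW| = 29.0, W = D + 29.0·(cos 36.5°, sin 36.5°) = (41.6, -29.2). DW ⟂ WZ; with |WZ| = 14.4 on the right of DW, Z = W + 14.4·(0.595, -0.804) = (50.2, -40.8). Then |UZ| = |Z − U| = 64.6.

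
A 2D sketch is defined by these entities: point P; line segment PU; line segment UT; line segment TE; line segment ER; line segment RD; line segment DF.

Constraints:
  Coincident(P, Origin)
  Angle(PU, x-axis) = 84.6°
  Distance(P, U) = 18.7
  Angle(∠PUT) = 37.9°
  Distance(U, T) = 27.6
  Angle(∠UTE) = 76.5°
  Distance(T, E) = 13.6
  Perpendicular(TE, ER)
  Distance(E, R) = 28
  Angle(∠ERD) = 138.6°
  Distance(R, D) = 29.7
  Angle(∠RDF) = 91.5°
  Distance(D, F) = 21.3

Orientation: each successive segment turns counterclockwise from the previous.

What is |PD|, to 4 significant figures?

45.24

TE ⟂ ER, so ER runs at 60.20°; with |ER| = 28.0, R = (8.548, 16.07). ∠ERD = 138.6° gives RD at 101.6° from the x-axis; with |RD| = 29.7, D = (2.576, 45.16). Then |PD| = |D − P| = 45.24.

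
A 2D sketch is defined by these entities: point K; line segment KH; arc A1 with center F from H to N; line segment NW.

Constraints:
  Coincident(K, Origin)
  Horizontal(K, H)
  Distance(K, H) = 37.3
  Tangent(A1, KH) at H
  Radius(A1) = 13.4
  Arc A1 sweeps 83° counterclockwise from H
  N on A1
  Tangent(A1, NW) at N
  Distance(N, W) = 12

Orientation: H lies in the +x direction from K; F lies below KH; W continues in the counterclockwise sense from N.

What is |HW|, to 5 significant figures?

27.903

On A1, H sits at bearing 90° from F; an 83° counterclockwise sweep puts N at bearing 173°, so N = F + 13.4·(cos 173°, sin 173°) = (24.000, -11.767). Since A1 is tangent to NW there, FN ⟂ NW, so NW runs along (−sin 173°, cos 173°); with |NW| = 12.0, W = (22.537, -23.678). Then |HW| = |W − H| = 27.903.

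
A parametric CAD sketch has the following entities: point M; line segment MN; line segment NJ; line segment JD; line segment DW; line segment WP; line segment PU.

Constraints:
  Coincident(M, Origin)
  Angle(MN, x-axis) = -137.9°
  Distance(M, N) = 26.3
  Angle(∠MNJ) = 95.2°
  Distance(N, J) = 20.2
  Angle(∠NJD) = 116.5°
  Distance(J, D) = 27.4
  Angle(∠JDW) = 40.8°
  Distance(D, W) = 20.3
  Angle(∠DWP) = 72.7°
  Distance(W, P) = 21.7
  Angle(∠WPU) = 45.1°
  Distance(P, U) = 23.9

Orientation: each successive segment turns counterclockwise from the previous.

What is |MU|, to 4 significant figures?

32.24

∠DWP = 72.7° gives WP at -103.1° from the x-axis; with |WP| = 21.7, P = (-2.863, -39.70). ∠WPU = 45.1° gives PU at 31.80° from the x-axis; with |PU| = 23.9, U = (17.45, -27.11). Then |MU| = |U − M| = 32.24.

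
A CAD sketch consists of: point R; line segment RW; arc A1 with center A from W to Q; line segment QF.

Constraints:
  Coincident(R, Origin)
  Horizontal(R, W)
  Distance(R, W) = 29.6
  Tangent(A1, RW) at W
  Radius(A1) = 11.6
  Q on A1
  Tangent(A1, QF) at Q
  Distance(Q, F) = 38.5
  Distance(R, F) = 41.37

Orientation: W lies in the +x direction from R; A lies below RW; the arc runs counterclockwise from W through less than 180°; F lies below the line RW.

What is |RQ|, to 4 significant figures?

20.24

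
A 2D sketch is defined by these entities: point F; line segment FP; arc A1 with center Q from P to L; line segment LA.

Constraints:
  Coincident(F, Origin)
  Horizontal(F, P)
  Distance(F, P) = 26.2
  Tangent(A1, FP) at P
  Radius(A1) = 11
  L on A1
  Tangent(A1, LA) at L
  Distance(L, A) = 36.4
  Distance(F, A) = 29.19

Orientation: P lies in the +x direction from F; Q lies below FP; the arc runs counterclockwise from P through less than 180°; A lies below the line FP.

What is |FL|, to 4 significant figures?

18.86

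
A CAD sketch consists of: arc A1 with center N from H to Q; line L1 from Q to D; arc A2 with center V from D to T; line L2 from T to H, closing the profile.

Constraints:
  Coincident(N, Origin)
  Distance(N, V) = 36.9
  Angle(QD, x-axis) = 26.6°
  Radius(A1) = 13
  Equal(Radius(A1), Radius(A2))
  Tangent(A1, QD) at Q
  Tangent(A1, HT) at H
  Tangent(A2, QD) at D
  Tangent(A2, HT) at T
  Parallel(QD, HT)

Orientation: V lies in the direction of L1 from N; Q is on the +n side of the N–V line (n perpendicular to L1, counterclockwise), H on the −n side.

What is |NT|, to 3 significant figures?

39.1

Tangency of A1 to both parallel lines with radius 13.0 puts Q and H at N ± 13.0·n: Q = (-5.82, 11.6), H = (5.82, -11.6). Equal radii place D and T the same way about V: D = V + 13.0·n = (27.2, 28.1), T = V − 13.0·n = (38.8, 4.90). Then |NT| = |T − N| = 39.1.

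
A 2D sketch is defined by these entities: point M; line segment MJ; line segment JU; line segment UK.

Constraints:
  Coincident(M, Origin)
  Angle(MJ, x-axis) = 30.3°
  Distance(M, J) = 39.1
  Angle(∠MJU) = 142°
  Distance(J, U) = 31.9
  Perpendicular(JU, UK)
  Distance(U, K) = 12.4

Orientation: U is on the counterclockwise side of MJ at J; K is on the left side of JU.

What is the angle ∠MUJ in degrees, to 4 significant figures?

21.00°

M is at the origin; MJ runs at 30.3° with length 39.1, so J = 39.1·(cos 30.3°, sin 30.3°) = (33.76, 19.73). ∠MJU = 142.0°, so JU runs at 30.3° + (180° − 142.0°) = 68.30° from the x-axis; with |JU| = 31.9, U = J + 31.9·(cos 68.30°, sin 68.30°) = (45.55, 49.37). Then cos ∠MUJ = UM·UJ / (|UM||UJ|), giving 21.00°.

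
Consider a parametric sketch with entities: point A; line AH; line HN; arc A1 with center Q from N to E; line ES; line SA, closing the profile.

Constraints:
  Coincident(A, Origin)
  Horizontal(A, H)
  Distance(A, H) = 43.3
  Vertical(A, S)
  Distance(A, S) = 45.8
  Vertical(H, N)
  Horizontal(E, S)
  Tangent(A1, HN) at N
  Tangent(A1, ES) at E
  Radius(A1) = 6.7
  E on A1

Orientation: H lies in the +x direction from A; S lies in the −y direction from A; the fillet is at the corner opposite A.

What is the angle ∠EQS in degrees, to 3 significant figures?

79.6°

The virtual corner opposite A is at (43.3, -45.8). A1 meets HN tangentially, so QN is at right angles to HN and the tangent condition forces QE to be normal to ES, with radius 6.7, so the center Q sits 6.7 in from both sides at Q = (36.6, -39.1). That places the tangent points at N = (43.3, -39.1) on HN and E = (36.6, -45.8) on ES. Then cos ∠EQS = QE·QS / (|QE||QS|), giving 79.6°.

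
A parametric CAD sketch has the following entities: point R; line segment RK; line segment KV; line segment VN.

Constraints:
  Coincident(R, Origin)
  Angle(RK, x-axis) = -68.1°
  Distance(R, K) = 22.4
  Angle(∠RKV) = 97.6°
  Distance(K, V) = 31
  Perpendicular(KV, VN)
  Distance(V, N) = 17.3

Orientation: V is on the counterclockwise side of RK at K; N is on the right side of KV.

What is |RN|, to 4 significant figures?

52.10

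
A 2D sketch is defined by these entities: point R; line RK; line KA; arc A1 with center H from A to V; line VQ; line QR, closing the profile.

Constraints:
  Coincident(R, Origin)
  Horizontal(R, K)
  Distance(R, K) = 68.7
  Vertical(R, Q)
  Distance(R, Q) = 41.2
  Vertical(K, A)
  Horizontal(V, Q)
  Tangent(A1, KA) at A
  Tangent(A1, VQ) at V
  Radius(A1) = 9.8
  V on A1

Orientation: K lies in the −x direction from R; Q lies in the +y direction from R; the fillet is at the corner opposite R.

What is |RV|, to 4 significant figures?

71.88

R is at the origin; R and K share the same y with |RK| = 68.7 and K on the −x side, so K = (-68.70, 0.000). RQ is vertical with |RQ| = 41.2 and Q on the +y side, so Q = (0.000, 41.20). The virtual corner opposite R is at (-68.70, 41.20). Since A1 is tangent to KA there, HA ⟂ KA and A1 meets VQ tangentially, so HV is at right angles to VQ, with radius 9.8, so the center H sits 9.8 in from both sides at H = (-58.90, 31.40). That places the tangent points at A = (-68.70, 31.40) on KA and V = (-58.90, 41.20) on VQ. Then |RV| = |V − R| = 71.88.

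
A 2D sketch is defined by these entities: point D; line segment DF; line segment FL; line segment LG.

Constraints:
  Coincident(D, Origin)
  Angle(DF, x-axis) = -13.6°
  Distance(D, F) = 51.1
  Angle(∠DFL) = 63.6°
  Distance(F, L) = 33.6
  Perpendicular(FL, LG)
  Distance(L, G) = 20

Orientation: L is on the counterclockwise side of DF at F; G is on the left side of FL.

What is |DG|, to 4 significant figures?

27.97

D is at the origin; DF runs at -13.6° with length 51.1, so F = 51.1·(cos -13.6°, sin -13.6°) = (49.67, -12.02). ∠DFL = 63.6°, so FL runs at -13.6° + (180° − 63.6°) = 102.8° from the x-axis; with |FL| = 33.6, L = F + 33.6·(cos 102.8°, sin 102.8°) = (42.22, 20.75). The perpendicularity gives LG at right angles to FL; with |LG| = 20.0 on the left of FL, G = L + 20.0·(-0.9751, -0.2215) = (22.72, 16.32). Then |DG| = |G − D| = 27.97.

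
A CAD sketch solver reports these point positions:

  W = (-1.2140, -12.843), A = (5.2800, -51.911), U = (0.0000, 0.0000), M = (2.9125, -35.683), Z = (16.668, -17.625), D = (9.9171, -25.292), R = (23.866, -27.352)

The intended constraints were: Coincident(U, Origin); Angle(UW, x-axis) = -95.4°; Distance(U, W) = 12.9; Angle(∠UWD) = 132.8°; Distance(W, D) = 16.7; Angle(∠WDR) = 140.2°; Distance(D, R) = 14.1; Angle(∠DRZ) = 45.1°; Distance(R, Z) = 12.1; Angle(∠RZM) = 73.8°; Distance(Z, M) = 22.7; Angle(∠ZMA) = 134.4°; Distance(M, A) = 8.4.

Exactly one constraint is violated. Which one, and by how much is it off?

Distance(M, A) = 8.4 — off by 8.00.

U = (0.00, 0.00) ✓; UW at -95.40° ✓; |UW| = 12.90 ✓; ∠UWD = 132.8° ✓; |WD| = 16.70 ✓; ∠WDR = 140.2° ✓; |DR| = 14.10 ✓; ∠DRZ = 45.10° ✓; |RZ| = 12.10 ✓; ∠RZM = 73.80° ✓; |ZM| = 22.70 ✓; ∠ZMA = 134.4° ✓; |MA| = 16.40 ✗.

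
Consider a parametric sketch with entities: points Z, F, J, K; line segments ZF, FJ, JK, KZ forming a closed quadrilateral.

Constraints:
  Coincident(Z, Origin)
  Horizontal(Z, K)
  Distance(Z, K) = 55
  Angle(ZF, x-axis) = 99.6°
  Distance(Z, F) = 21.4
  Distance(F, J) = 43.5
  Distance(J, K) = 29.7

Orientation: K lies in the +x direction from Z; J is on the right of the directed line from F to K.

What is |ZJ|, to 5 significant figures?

28.731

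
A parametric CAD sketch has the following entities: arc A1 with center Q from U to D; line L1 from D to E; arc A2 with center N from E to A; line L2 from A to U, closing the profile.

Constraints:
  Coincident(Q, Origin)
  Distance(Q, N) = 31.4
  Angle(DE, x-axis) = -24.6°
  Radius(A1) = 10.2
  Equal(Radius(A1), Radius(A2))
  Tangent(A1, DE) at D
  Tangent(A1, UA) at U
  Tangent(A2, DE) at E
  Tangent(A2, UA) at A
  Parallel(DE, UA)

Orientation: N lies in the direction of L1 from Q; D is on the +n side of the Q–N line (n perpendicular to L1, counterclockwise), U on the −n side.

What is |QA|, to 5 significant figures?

33.015

Tangency of A1 to both parallel lines with radius 10.2 puts D and U at Q ± 10.2·n: D = (4.2461, 9.2742), U = (-4.2461, -9.2742). Equal radii place E and A the same way about N: E = N + 10.2·n = (32.796, -3.7970), A = N − 10.2·n = (24.304, -22.345). Then |QA| = |A − Q| = 33.015.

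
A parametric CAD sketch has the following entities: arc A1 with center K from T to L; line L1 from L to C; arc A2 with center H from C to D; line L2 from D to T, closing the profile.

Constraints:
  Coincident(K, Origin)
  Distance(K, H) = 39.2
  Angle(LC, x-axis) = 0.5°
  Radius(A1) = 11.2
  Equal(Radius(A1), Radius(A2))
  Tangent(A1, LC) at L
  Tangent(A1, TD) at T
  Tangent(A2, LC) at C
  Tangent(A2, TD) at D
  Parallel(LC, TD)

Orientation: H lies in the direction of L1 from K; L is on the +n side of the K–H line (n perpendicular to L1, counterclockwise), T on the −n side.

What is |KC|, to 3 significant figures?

40.8

The slot axis is L1's direction at 0.5°, so u = (cos 0.5°, sin 0.5°) = (1.00, 0.00873) and n = (−sin 0.5°, cos 0.5°) = (-0.00873, 1.00). K is at the origin and H lies 39.2 along u from K, so H = 39.2·u = (39.2, 0.342). Tangency of A1 to both parallel lines with radius 11.2 puts L and T at K ± 11.2·n: L = (-0.0977, 11.2), T = (0.0977, -11.2). Equal radii place C and D the same way about H: C = H + 11.2·n = (39.1, 11.5), D = H − 11.2·n = (39.3, -10.9). Then |KC| = |C − K| = 40.8.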